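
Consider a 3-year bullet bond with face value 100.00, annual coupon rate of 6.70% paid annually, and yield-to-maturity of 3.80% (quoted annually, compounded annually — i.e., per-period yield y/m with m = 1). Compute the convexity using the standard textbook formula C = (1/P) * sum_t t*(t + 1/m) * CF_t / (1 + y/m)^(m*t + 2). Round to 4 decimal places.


Coupon per period c = face * coupon_rate / m = 6.700000
Periods per year m = 1; per-period yield y/m = 0.038000
Number of cashflows N = 3
Cashflows (t years, CF_t, discount factor 1/(1+y/m)^(m*t), PV):
  t = 1.0000: CF_t = 6.700000, DF = 0.963391, PV = 6.454721
  t = 2.0000: CF_t = 6.700000, DF = 0.928122, PV = 6.218421
  t = 3.0000: CF_t = 106.700000, DF = 0.894145, PV = 95.405269
Price P = sum_t PV_t = 108.078410
Convexity numerator sum_t t*(t + 1/m) * CF_t / (1+y/m)^(m*t + 2):
  t = 1.0000: term = 11.981543
  t = 2.0000: term = 34.628736
  t = 3.0000: term = 1062.573298
Convexity = (1/P) * sum = 1109.183576 / 108.078410 = 10.262767

Answer: Convexity = 10.2628


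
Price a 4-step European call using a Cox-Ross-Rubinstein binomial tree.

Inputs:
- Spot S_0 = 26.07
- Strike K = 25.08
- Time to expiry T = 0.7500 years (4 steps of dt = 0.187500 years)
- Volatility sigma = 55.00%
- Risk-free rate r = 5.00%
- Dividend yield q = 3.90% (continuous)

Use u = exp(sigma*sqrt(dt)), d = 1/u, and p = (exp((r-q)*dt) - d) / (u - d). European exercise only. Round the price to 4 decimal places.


dt = T/N = 0.187500
u = exp(sigma*sqrt(dt)) = 1.268908; d = 1/u = 0.788079
p = (exp((r-q)*dt) - d) / (u - d) = 0.445034
Discount per step: exp(-r*dt) = 0.990669
Stock lattice S(k, i) with i counting down-moves:
  k=0: S(0,0) = 26.0700
  k=1: S(1,0) = 33.0804; S(1,1) = 20.5452
  k=2: S(2,0) = 41.9760; S(2,1) = 26.0700; S(2,2) = 16.1913
  k=3: S(3,0) = 53.2638; S(3,1) = 33.0804; S(3,2) = 20.5452; S(3,3) = 12.7600
  k=4: S(4,0) = 67.5868; S(4,1) = 41.9760; S(4,2) = 26.0700; S(4,3) = 16.1913; S(4,4) = 10.0559
Terminal payoffs V(N, i) = max(S_T - K, 0):
  V(4,0) = 42.506832; V(4,1) = 16.896049; V(4,2) = 0.990000; V(4,3) = 0.000000; V(4,4) = 0.000000
Backward induction: V(k, i) = exp(-r*dt) * [p * V(k+1, i) + (1-p) * V(k+1, i+1)].
  V(3,0) = exp(-r*dt) * [p*42.506832 + (1-p)*16.896049] = 28.029716
  V(3,1) = exp(-r*dt) * [p*16.896049 + (1-p)*0.990000] = 7.993449
  V(3,2) = exp(-r*dt) * [p*0.990000 + (1-p)*0.000000] = 0.436473
  V(3,3) = exp(-r*dt) * [p*0.000000 + (1-p)*0.000000] = 0.000000
  V(2,0) = exp(-r*dt) * [p*28.029716 + (1-p)*7.993449] = 16.752486
  V(2,1) = exp(-r*dt) * [p*7.993449 + (1-p)*0.436473] = 3.764133
  V(2,2) = exp(-r*dt) * [p*0.436473 + (1-p)*0.000000] = 0.192433
  V(1,0) = exp(-r*dt) * [p*16.752486 + (1-p)*3.764133] = 9.455337
  V(1,1) = exp(-r*dt) * [p*3.764133 + (1-p)*0.192433] = 1.765335
  V(0,0) = exp(-r*dt) * [p*9.455337 + (1-p)*1.765335] = 5.139244

Answer: Price = V(0,0) = 5.1392


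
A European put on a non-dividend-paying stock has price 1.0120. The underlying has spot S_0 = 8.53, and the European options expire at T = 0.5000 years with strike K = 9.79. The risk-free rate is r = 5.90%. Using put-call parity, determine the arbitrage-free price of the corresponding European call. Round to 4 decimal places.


Answer: Call price = 0.0366

Derivation:
Put-call parity: C - P = S_0 * exp(-qT) - K * exp(-rT).
S_0 * exp(-qT) = 8.5300 * 1.00000000 = 8.53000000
K * exp(-rT) = 9.7900 * 0.97093088 = 9.50541329
C = P + S*exp(-qT) - K*exp(-rT)
C = 1.0120 + 8.53000000 - 9.50541329 = 0.0366


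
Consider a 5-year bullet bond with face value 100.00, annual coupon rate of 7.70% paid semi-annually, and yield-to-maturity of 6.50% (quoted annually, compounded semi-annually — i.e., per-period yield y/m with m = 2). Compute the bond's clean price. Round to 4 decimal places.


Answer: Price = 105.0534

Derivation:
Coupon per period c = face * coupon_rate / m = 3.850000
Periods per year m = 2; per-period yield y/m = 0.032500
Number of cashflows N = 10
Cashflows (t years, CF_t, discount factor 1/(1+y/m)^(m*t), PV):
  t = 0.5000: CF_t = 3.850000, DF = 0.968523, PV = 3.728814
  t = 1.0000: CF_t = 3.850000, DF = 0.938037, PV = 3.611442
  t = 1.5000: CF_t = 3.850000, DF = 0.908510, PV = 3.497764
  t = 2.0000: CF_t = 3.850000, DF = 0.879913, PV = 3.387665
  t = 2.5000: CF_t = 3.850000, DF = 0.852216, PV = 3.281032
  t = 3.0000: CF_t = 3.850000, DF = 0.825391, PV = 3.177755
  t = 3.5000: CF_t = 3.850000, DF = 0.799410, PV = 3.077729
  t = 4.0000: CF_t = 3.850000, DF = 0.774247, PV = 2.980851
  t = 4.5000: CF_t = 3.850000, DF = 0.749876, PV = 2.887023
  t = 5.0000: CF_t = 103.850000, DF = 0.726272, PV = 75.423364
Price P = sum_t PV_t = 105.053437


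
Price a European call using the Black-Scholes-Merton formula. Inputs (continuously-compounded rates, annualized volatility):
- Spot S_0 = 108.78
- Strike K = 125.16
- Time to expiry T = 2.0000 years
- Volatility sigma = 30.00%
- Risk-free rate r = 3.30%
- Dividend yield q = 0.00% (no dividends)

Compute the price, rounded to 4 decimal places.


Answer: Price = 15.0715

Derivation:
d1 = (ln(S/K) + (r - q + 0.5*sigma^2) * T) / (sigma * sqrt(T)) = 0.03708675
d2 = d1 - sigma * sqrt(T) = -0.38717732
exp(-rT) = 0.93613086; exp(-qT) = 1.00000000
C = S_0 * exp(-qT) * N(d1) - K * exp(-rT) * N(d2)
N(d1) = 0.51479208; N(d2) = 0.34931247
C = 108.7800 * 1.00000000 * 0.51479208 - 125.1600 * 0.93613086 * 0.34931247 = 15.0715


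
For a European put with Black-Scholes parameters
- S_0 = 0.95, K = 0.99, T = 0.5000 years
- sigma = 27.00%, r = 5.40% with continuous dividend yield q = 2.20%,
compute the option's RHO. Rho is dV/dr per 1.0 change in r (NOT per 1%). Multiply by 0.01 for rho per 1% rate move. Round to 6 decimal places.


Answer: Rho = -0.284295

Derivation:
d1 = -0.0367588598; d2 = -0.2276776907
phi(d1) = 0.3986728433; exp(-qT) = 0.9890602788; exp(-rT) = 0.9733612415
N(-d2) = 0.5900515914
Rho = -K*T*exp(-rT)*N(-d2) = -0.9900 * 0.5000 * 0.9733612415 * 0.5900515914 = -0.284295


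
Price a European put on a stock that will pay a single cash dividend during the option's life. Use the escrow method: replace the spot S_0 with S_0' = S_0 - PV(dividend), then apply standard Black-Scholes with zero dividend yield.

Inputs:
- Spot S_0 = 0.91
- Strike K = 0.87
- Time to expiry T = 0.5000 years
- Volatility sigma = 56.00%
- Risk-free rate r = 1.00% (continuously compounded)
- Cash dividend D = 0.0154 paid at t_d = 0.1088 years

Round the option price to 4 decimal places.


PV(D) = D * exp(-r * t_d) = 0.0154 * 0.99891259 = 0.01538325
S_0' = S_0 - PV(D) = 0.9100 - 0.01538325 = 0.89461675
d1 = (ln(S_0'/K) + (r + sigma^2/2)*T) / (sigma*sqrt(T)) = 0.28108050
d2 = d1 - sigma*sqrt(T) = -0.11489930
exp(-rT) = 0.99501248
N(-d1) = 0.38932433; N(-d2) = 0.54573753
P = K * exp(-rT) * N(-d2) - S_0' * N(-d1) = 0.8700 * 0.99501248 * 0.54573753 - 0.89461675 * 0.38932433 = 0.1241

Answer: Price = 0.1241


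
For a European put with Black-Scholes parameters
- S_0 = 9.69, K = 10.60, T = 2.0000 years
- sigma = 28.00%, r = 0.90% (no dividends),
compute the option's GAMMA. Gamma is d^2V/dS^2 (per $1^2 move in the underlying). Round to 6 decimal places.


Answer: Gamma = 0.103957

Derivation:
d1 = 0.0167696050; d2 = -0.3792101925
phi(d1) = 0.3988861891; exp(-qT) = 1.0000000000; exp(-rT) = 0.9821610324
Gamma = exp(-qT) * phi(d1) / (S * sigma * sqrt(T)) = 1.0000000000 * 0.3988861891 / (9.6900 * 0.2800 * 1.4142135624) = 0.103957


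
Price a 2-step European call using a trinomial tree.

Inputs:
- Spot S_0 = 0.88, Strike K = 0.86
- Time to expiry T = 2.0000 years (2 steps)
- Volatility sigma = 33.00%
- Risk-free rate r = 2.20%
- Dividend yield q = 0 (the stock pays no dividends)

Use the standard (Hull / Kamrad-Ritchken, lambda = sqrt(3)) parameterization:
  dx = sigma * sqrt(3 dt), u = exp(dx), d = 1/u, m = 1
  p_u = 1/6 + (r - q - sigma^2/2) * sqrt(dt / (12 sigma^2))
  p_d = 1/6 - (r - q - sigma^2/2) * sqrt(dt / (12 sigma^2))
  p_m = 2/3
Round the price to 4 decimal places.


Answer: Price = V(0,0) = 0.1676

Derivation:
dt = T/N = 1.000000; dx = sigma*sqrt(3*dt) = 0.571577
u = exp(dx) = 1.771057; d = 1/u = 0.564634
p_u = 0.138280, p_m = 0.666667, p_d = 0.195053
Discount per step: exp(-r*dt) = 0.978240
Stock lattice S(k, j) with j the centered position index:
  k=0: S(0,+0) = 0.8800
  k=1: S(1,-1) = 0.4969; S(1,+0) = 0.8800; S(1,+1) = 1.5585
  k=2: S(2,-2) = 0.2806; S(2,-1) = 0.4969; S(2,+0) = 0.8800; S(2,+1) = 1.5585; S(2,+2) = 2.7602
Terminal payoffs V(N, j) = max(S_T - K, 0):
  V(2,-2) = 0.000000; V(2,-1) = 0.000000; V(2,+0) = 0.020000; V(2,+1) = 0.698531; V(2,+2) = 1.900247
Backward induction: V(k, j) = exp(-r*dt) * [p_u * V(k+1, j+1) + p_m * V(k+1, j) + p_d * V(k+1, j-1)]
  V(1,-1) = exp(-r*dt) * [p_u*0.020000 + p_m*0.000000 + p_d*0.000000] = 0.002705
  V(1,+0) = exp(-r*dt) * [p_u*0.698531 + p_m*0.020000 + p_d*0.000000] = 0.107534
  V(1,+1) = exp(-r*dt) * [p_u*1.900247 + p_m*0.698531 + p_d*0.020000] = 0.716419
  V(0,+0) = exp(-r*dt) * [p_u*0.716419 + p_m*0.107534 + p_d*0.002705] = 0.167557


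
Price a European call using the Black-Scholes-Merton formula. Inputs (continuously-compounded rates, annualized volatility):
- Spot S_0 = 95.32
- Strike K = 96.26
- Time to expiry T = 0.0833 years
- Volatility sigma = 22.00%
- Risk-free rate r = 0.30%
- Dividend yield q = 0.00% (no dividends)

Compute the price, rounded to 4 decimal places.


d1 = (ln(S/K) + (r - q + 0.5*sigma^2) * T) / (sigma * sqrt(T)) = -0.11886532
d2 = d1 - sigma * sqrt(T) = -0.18236114
exp(-rT) = 0.99975013; exp(-qT) = 1.00000000
C = S_0 * exp(-qT) * N(d1) - K * exp(-rT) * N(d2)
N(d1) = 0.45269103; N(d2) = 0.42764966
C = 95.3200 * 1.00000000 * 0.45269103 - 96.2600 * 0.99975013 * 0.42764966 = 1.9952

Answer: Price = 1.9952


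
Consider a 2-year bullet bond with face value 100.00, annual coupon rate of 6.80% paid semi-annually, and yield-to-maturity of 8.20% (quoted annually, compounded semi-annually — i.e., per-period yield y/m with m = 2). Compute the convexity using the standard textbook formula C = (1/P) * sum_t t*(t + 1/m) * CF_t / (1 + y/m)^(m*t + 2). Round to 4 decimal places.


Coupon per period c = face * coupon_rate / m = 3.400000
Periods per year m = 2; per-period yield y/m = 0.041000
Number of cashflows N = 4
Cashflows (t years, CF_t, discount factor 1/(1+y/m)^(m*t), PV):
  t = 0.5000: CF_t = 3.400000, DF = 0.960615, PV = 3.266090
  t = 1.0000: CF_t = 3.400000, DF = 0.922781, PV = 3.137455
  t = 1.5000: CF_t = 3.400000, DF = 0.886437, PV = 3.013885
  t = 2.0000: CF_t = 103.400000, DF = 0.851524, PV = 88.047620
Price P = sum_t PV_t = 97.465050
Convexity numerator sum_t t*(t + 1/m) * CF_t / (1+y/m)^(m*t + 2):
  t = 0.5000: term = 1.506943
  t = 1.0000: term = 4.342774
  t = 1.5000: term = 8.343466
  t = 2.0000: term = 406.243258
Convexity = (1/P) * sum = 420.436441 / 97.465050 = 4.313715

Answer: Convexity = 4.3137


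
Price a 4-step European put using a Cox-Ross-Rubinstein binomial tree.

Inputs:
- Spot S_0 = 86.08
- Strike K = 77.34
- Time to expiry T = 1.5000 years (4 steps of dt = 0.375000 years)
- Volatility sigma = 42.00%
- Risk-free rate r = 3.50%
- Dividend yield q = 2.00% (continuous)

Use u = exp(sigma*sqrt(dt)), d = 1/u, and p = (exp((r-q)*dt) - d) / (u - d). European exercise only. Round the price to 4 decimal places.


Answer: Price = V(0,0) = 11.5620

Derivation:
dt = T/N = 0.375000
u = exp(sigma*sqrt(dt)) = 1.293299; d = 1/u = 0.773216
p = (exp((r-q)*dt) - d) / (u - d) = 0.446899
Discount per step: exp(-r*dt) = 0.986961
Stock lattice S(k, i) with i counting down-moves:
  k=0: S(0,0) = 86.0800
  k=1: S(1,0) = 111.3272; S(1,1) = 66.5585
  k=2: S(2,0) = 143.9794; S(2,1) = 86.0800; S(2,2) = 51.4641
  k=3: S(3,0) = 186.2084; S(3,1) = 111.3272; S(3,2) = 66.5585; S(3,3) = 39.7929
  k=4: S(4,0) = 240.8231; S(4,1) = 143.9794; S(4,2) = 86.0800; S(4,3) = 51.4641; S(4,4) = 30.7685
Terminal payoffs V(N, i) = max(K - S_T, 0):
  V(4,0) = 0.000000; V(4,1) = 0.000000; V(4,2) = 0.000000; V(4,3) = 25.875912; V(4,4) = 46.571501
Backward induction: V(k, i) = exp(-r*dt) * [p * V(k+1, i) + (1-p) * V(k+1, i+1)].
  V(3,0) = exp(-r*dt) * [p*0.000000 + (1-p)*0.000000] = 0.000000
  V(3,1) = exp(-r*dt) * [p*0.000000 + (1-p)*0.000000] = 0.000000
  V(3,2) = exp(-r*dt) * [p*0.000000 + (1-p)*25.875912] = 14.125373
  V(3,3) = exp(-r*dt) * [p*25.875912 + (1-p)*46.571501] = 36.836002
  V(2,0) = exp(-r*dt) * [p*0.000000 + (1-p)*0.000000] = 0.000000
  V(2,1) = exp(-r*dt) * [p*0.000000 + (1-p)*14.125373] = 7.710885
  V(2,2) = exp(-r*dt) * [p*14.125373 + (1-p)*36.836002] = 26.338669
  V(1,0) = exp(-r*dt) * [p*0.000000 + (1-p)*7.710885] = 4.209286
  V(1,1) = exp(-r*dt) * [p*7.710885 + (1-p)*26.338669] = 17.779042
  V(0,0) = exp(-r*dt) * [p*4.209286 + (1-p)*17.779042] = 11.561979


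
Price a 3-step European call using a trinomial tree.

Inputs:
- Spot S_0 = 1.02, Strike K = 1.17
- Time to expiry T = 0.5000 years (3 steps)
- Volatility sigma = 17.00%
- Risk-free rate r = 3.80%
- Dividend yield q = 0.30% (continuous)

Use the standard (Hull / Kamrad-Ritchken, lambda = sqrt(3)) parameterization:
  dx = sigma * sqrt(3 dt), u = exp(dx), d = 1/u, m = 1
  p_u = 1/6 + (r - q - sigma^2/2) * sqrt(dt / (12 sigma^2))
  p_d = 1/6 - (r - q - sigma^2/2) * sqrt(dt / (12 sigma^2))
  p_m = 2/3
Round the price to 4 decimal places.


dt = T/N = 0.166667; dx = sigma*sqrt(3*dt) = 0.120208
u = exp(dx) = 1.127732; d = 1/u = 0.886736
p_u = 0.180913, p_m = 0.666667, p_d = 0.152421
Discount per step: exp(-r*dt) = 0.993687
Stock lattice S(k, j) with j the centered position index:
  k=0: S(0,+0) = 1.0200
  k=1: S(1,-1) = 0.9045; S(1,+0) = 1.0200; S(1,+1) = 1.1503
  k=2: S(2,-2) = 0.8020; S(2,-1) = 0.9045; S(2,+0) = 1.0200; S(2,+1) = 1.1503; S(2,+2) = 1.2972
  k=3: S(3,-3) = 0.7112; S(3,-2) = 0.8020; S(3,-1) = 0.9045; S(3,+0) = 1.0200; S(3,+1) = 1.1503; S(3,+2) = 1.2972; S(3,+3) = 1.4629
Terminal payoffs V(N, j) = max(S_T - K, 0):
  V(3,-3) = 0.000000; V(3,-2) = 0.000000; V(3,-1) = 0.000000; V(3,+0) = 0.000000; V(3,+1) = 0.000000; V(3,+2) = 0.127214; V(3,+3) = 0.292909
Backward induction: V(k, j) = exp(-r*dt) * [p_u * V(k+1, j+1) + p_m * V(k+1, j) + p_d * V(k+1, j-1)]
  V(2,-2) = exp(-r*dt) * [p_u*0.000000 + p_m*0.000000 + p_d*0.000000] = 0.000000
  V(2,-1) = exp(-r*dt) * [p_u*0.000000 + p_m*0.000000 + p_d*0.000000] = 0.000000
  V(2,+0) = exp(-r*dt) * [p_u*0.000000 + p_m*0.000000 + p_d*0.000000] = 0.000000
  V(2,+1) = exp(-r*dt) * [p_u*0.127214 + p_m*0.000000 + p_d*0.000000] = 0.022869
  V(2,+2) = exp(-r*dt) * [p_u*0.292909 + p_m*0.127214 + p_d*0.000000] = 0.136930
  V(1,-1) = exp(-r*dt) * [p_u*0.000000 + p_m*0.000000 + p_d*0.000000] = 0.000000
  V(1,+0) = exp(-r*dt) * [p_u*0.022869 + p_m*0.000000 + p_d*0.000000] = 0.004111
  V(1,+1) = exp(-r*dt) * [p_u*0.136930 + p_m*0.022869 + p_d*0.000000] = 0.039766
  V(0,+0) = exp(-r*dt) * [p_u*0.039766 + p_m*0.004111 + p_d*0.000000] = 0.009872

Answer: Price = V(0,0) = 0.0099


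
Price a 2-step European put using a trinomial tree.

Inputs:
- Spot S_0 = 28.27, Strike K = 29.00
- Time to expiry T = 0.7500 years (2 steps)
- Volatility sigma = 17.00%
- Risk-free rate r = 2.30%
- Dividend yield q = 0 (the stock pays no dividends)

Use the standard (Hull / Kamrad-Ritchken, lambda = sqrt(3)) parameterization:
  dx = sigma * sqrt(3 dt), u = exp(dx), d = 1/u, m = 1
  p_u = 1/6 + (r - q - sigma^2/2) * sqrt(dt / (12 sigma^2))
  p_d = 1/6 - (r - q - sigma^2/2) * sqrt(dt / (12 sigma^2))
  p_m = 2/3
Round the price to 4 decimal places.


Answer: Price = V(0,0) = 1.7013

Derivation:
dt = T/N = 0.375000; dx = sigma*sqrt(3*dt) = 0.180312
u = exp(dx) = 1.197591; d = 1/u = 0.835009
p_u = 0.175557, p_m = 0.666667, p_d = 0.157776
Discount per step: exp(-r*dt) = 0.991412
Stock lattice S(k, j) with j the centered position index:
  k=0: S(0,+0) = 28.2700
  k=1: S(1,-1) = 23.6057; S(1,+0) = 28.2700; S(1,+1) = 33.8559
  k=2: S(2,-2) = 19.7110; S(2,-1) = 23.6057; S(2,+0) = 28.2700; S(2,+1) = 33.8559; S(2,+2) = 40.5455
Terminal payoffs V(N, j) = max(K - S_T, 0):
  V(2,-2) = 9.289003; V(2,-1) = 5.394283; V(2,+0) = 0.730000; V(2,+1) = 0.000000; V(2,+2) = 0.000000
Backward induction: V(k, j) = exp(-r*dt) * [p_u * V(k+1, j+1) + p_m * V(k+1, j) + p_d * V(k+1, j-1)]
  V(1,-1) = exp(-r*dt) * [p_u*0.730000 + p_m*5.394283 + p_d*9.289003] = 5.145355
  V(1,+0) = exp(-r*dt) * [p_u*0.000000 + p_m*0.730000 + p_d*5.394283] = 1.326266
  V(1,+1) = exp(-r*dt) * [p_u*0.000000 + p_m*0.000000 + p_d*0.730000] = 0.114187
  V(0,+0) = exp(-r*dt) * [p_u*0.114187 + p_m*1.326266 + p_d*5.145355] = 1.701299


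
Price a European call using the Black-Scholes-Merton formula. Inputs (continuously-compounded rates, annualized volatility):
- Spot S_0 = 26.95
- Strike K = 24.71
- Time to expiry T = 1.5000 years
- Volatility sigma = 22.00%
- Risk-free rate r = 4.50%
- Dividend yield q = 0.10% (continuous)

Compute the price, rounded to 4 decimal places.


d1 = (ln(S/K) + (r - q + 0.5*sigma^2) * T) / (sigma * sqrt(T)) = 0.70172417
d2 = d1 - sigma * sqrt(T) = 0.43228030
exp(-rT) = 0.93472772; exp(-qT) = 0.99850112
C = S_0 * exp(-qT) * N(d1) - K * exp(-rT) * N(d2)
N(d1) = 0.75857440; N(d2) = 0.66723115
C = 26.9500 * 0.99850112 * 0.75857440 - 24.7100 * 0.93472772 * 0.66723115 = 5.0018

Answer: Price = 5.0018


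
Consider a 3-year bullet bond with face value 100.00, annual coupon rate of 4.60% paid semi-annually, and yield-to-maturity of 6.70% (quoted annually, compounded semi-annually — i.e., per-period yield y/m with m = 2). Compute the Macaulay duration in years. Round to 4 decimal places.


Coupon per period c = face * coupon_rate / m = 2.300000
Periods per year m = 2; per-period yield y/m = 0.033500
Number of cashflows N = 6
Cashflows (t years, CF_t, discount factor 1/(1+y/m)^(m*t), PV):
  t = 0.5000: CF_t = 2.300000, DF = 0.967586, PV = 2.225448
  t = 1.0000: CF_t = 2.300000, DF = 0.936222, PV = 2.153312
  t = 1.5000: CF_t = 2.300000, DF = 0.905876, PV = 2.083514
  t = 2.0000: CF_t = 2.300000, DF = 0.876512, PV = 2.015979
  t = 2.5000: CF_t = 2.300000, DF = 0.848101, PV = 1.950632
  t = 3.0000: CF_t = 102.300000, DF = 0.820611, PV = 83.948463
Price P = sum_t PV_t = 94.377347
Macaulay numerator sum_t t * PV_t:
  t * PV_t at t = 0.5000: 1.112724
  t * PV_t at t = 1.0000: 2.153312
  t * PV_t at t = 1.5000: 3.125271
  t * PV_t at t = 2.0000: 4.031957
  t * PV_t at t = 2.5000: 4.876581
  t * PV_t at t = 3.0000: 251.845388
Macaulay duration D = (sum_t t * PV_t) / P = 267.145233 / 94.377347 = 2.830608

Answer: Macaulay duration = 2.8306 years


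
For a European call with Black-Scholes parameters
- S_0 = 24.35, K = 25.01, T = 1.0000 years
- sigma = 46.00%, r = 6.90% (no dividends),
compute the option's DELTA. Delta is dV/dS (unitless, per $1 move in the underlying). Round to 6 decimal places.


Answer: Delta = 0.626221

Derivation:
d1 = 0.3218610970; d2 = -0.1381389030
phi(d1) = 0.3788042053; exp(-qT) = 1.0000000000; exp(-rT) = 0.9333266801
N(d1) = 0.6262210369
Delta = exp(-qT) * N(d1) = 1.0000000000 * 0.6262210369 = 0.626221


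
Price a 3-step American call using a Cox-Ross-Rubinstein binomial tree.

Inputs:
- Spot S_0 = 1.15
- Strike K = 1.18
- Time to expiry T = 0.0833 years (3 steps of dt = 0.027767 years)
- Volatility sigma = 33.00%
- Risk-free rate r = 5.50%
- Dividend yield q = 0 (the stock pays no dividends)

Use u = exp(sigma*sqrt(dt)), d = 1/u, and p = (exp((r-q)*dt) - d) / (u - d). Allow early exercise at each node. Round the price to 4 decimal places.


dt = T/N = 0.027767
u = exp(sigma*sqrt(dt)) = 1.056529; d = 1/u = 0.946496
p = (exp((r-q)*dt) - d) / (u - d) = 0.500146
Discount per step: exp(-r*dt) = 0.998474
Stock lattice S(k, i) with i counting down-moves:
  k=0: S(0,0) = 1.1500
  k=1: S(1,0) = 1.2150; S(1,1) = 1.0885
  k=2: S(2,0) = 1.2837; S(2,1) = 1.1500; S(2,2) = 1.0302
  k=3: S(3,0) = 1.3563; S(3,1) = 1.2150; S(3,2) = 1.0885; S(3,3) = 0.9751
Terminal payoffs V(N, i) = max(S_T - K, 0):
  V(3,0) = 0.176257; V(3,1) = 0.035008; V(3,2) = 0.000000; V(3,3) = 0.000000
Backward induction: V(k, i) = exp(-r*dt) * [p * V(k+1, i) + (1-p) * V(k+1, i+1)]; then take max(V_cont, immediate exercise) for American.
  V(2,0) = exp(-r*dt) * [p*0.176257 + (1-p)*0.035008] = 0.105492; exercise = 0.103692; V(2,0) = max -> 0.105492
  V(2,1) = exp(-r*dt) * [p*0.035008 + (1-p)*0.000000] = 0.017483; exercise = 0.000000; V(2,1) = max -> 0.017483
  V(2,2) = exp(-r*dt) * [p*0.000000 + (1-p)*0.000000] = 0.000000; exercise = 0.000000; V(2,2) = max -> 0.000000
  V(1,0) = exp(-r*dt) * [p*0.105492 + (1-p)*0.017483] = 0.061406; exercise = 0.035008; V(1,0) = max -> 0.061406
  V(1,1) = exp(-r*dt) * [p*0.017483 + (1-p)*0.000000] = 0.008730; exercise = 0.000000; V(1,1) = max -> 0.008730
  V(0,0) = exp(-r*dt) * [p*0.061406 + (1-p)*0.008730] = 0.035023; exercise = 0.000000; V(0,0) = max -> 0.035023

Answer: Price = V(0,0) = 0.0350


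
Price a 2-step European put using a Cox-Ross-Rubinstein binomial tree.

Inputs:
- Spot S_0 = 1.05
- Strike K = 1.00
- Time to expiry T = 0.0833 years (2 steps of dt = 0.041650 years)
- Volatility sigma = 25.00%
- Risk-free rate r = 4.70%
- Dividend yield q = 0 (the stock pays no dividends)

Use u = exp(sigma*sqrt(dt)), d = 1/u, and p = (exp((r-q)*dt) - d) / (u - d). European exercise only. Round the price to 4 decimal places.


Answer: Price = V(0,0) = 0.0126

Derivation:
dt = T/N = 0.041650
u = exp(sigma*sqrt(dt)) = 1.052345; d = 1/u = 0.950259
p = (exp((r-q)*dt) - d) / (u - d) = 0.506442
Discount per step: exp(-r*dt) = 0.998044
Stock lattice S(k, i) with i counting down-moves:
  k=0: S(0,0) = 1.0500
  k=1: S(1,0) = 1.1050; S(1,1) = 0.9978
  k=2: S(2,0) = 1.1628; S(2,1) = 1.0500; S(2,2) = 0.9481
Terminal payoffs V(N, i) = max(K - S_T, 0):
  V(2,0) = 0.000000; V(2,1) = 0.000000; V(2,2) = 0.051858
Backward induction: V(k, i) = exp(-r*dt) * [p * V(k+1, i) + (1-p) * V(k+1, i+1)].
  V(1,0) = exp(-r*dt) * [p*0.000000 + (1-p)*0.000000] = 0.000000
  V(1,1) = exp(-r*dt) * [p*0.000000 + (1-p)*0.051858] = 0.025545
  V(0,0) = exp(-r*dt) * [p*0.000000 + (1-p)*0.025545] = 0.012583


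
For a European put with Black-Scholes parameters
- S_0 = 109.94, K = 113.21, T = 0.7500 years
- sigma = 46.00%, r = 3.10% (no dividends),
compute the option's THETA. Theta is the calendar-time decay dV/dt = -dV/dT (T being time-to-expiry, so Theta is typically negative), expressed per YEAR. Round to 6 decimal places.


Answer: Theta = -9.447369

Derivation:
d1 = 0.1839745744; d2 = -0.2143971113
phi(d1) = 0.3922476591; exp(-qT) = 1.0000000000; exp(-rT) = 0.9770181987
Theta = -S*exp(-qT)*phi(d1)*sigma/(2*sqrt(T)) + r*K*exp(-rT)*N(-d2) - q*S*exp(-qT)*N(-d1)
N(-d1) = 0.4270167006; N(-d2) = 0.5848813029; sqrt(T) = 0.8660254038
Term 1 = -109.9400 * 1.0000000000 * 0.3922476591 * 0.4600 / (2 * 0.8660254038) = -11.4528427388
Term 2 = 0.0310 * 113.2100 * 0.9770181987 * 0.5848813029 = 2.0054732609
Term 3 = 0 (no dividend yield, q = 0)
Theta = -11.4528427388 + (2.0054732609) + (0.0000000000) = -9.447369


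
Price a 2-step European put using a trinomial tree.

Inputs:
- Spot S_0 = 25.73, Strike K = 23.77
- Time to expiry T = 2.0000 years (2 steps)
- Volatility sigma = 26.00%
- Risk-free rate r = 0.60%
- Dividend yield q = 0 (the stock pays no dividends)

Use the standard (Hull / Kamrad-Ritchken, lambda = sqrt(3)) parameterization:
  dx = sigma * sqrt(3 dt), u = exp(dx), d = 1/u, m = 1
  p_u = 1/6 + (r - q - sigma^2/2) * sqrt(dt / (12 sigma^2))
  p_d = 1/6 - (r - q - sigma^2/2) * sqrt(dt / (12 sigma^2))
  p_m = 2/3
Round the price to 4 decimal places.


dt = T/N = 1.000000; dx = sigma*sqrt(3*dt) = 0.450333
u = exp(dx) = 1.568835; d = 1/u = 0.637416
p_u = 0.135801, p_m = 0.666667, p_d = 0.197533
Discount per step: exp(-r*dt) = 0.994018
Stock lattice S(k, j) with j the centered position index:
  k=0: S(0,+0) = 25.7300
  k=1: S(1,-1) = 16.4007; S(1,+0) = 25.7300; S(1,+1) = 40.3661
  k=2: S(2,-2) = 10.4541; S(2,-1) = 16.4007; S(2,+0) = 25.7300; S(2,+1) = 40.3661; S(2,+2) = 63.3278
Terminal payoffs V(N, j) = max(K - S_T, 0):
  V(2,-2) = 13.315932; V(2,-1) = 7.369293; V(2,+0) = 0.000000; V(2,+1) = 0.000000; V(2,+2) = 0.000000
Backward induction: V(k, j) = exp(-r*dt) * [p_u * V(k+1, j+1) + p_m * V(k+1, j) + p_d * V(k+1, j-1)]
  V(1,-1) = exp(-r*dt) * [p_u*0.000000 + p_m*7.369293 + p_d*13.315932] = 7.498071
  V(1,+0) = exp(-r*dt) * [p_u*0.000000 + p_m*0.000000 + p_d*7.369293] = 1.446969
  V(1,+1) = exp(-r*dt) * [p_u*0.000000 + p_m*0.000000 + p_d*0.000000] = 0.000000
  V(0,+0) = exp(-r*dt) * [p_u*0.000000 + p_m*1.446969 + p_d*7.498071] = 2.431129

Answer: Price = V(0,0) = 2.4311


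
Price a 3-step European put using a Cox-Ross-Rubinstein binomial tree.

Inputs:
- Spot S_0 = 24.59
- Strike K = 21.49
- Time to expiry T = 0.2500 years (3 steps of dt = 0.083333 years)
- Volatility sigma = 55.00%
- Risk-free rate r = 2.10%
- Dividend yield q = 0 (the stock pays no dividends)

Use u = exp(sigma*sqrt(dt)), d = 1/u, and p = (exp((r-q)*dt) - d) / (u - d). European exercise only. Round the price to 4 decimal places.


Answer: Price = V(0,0) = 1.1448

Derivation:
dt = T/N = 0.083333
u = exp(sigma*sqrt(dt)) = 1.172070; d = 1/u = 0.853191
p = (exp((r-q)*dt) - d) / (u - d) = 0.465883
Discount per step: exp(-r*dt) = 0.998252
Stock lattice S(k, i) with i counting down-moves:
  k=0: S(0,0) = 24.5900
  k=1: S(1,0) = 28.8212; S(1,1) = 20.9800
  k=2: S(2,0) = 33.7805; S(2,1) = 24.5900; S(2,2) = 17.8999
  k=3: S(3,0) = 39.5931; S(3,1) = 28.8212; S(3,2) = 20.9800; S(3,3) = 15.2721
Terminal payoffs V(N, i) = max(K - S_T, 0):
  V(3,0) = 0.000000; V(3,1) = 0.000000; V(3,2) = 0.510022; V(3,3) = 6.217927
Backward induction: V(k, i) = exp(-r*dt) * [p * V(k+1, i) + (1-p) * V(k+1, i+1)].
  V(2,0) = exp(-r*dt) * [p*0.000000 + (1-p)*0.000000] = 0.000000
  V(2,1) = exp(-r*dt) * [p*0.000000 + (1-p)*0.510022] = 0.271935
  V(2,2) = exp(-r*dt) * [p*0.510022 + (1-p)*6.217927] = 3.552488
  V(1,0) = exp(-r*dt) * [p*0.000000 + (1-p)*0.271935] = 0.144991
  V(1,1) = exp(-r*dt) * [p*0.271935 + (1-p)*3.552488] = 2.020595
  V(0,0) = exp(-r*dt) * [p*0.144991 + (1-p)*2.020595] = 1.144778


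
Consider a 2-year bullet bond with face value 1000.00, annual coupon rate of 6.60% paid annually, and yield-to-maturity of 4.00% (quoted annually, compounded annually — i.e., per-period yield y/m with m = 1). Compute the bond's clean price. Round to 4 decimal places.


Coupon per period c = face * coupon_rate / m = 66.000000
Periods per year m = 1; per-period yield y/m = 0.040000
Number of cashflows N = 2
Cashflows (t years, CF_t, discount factor 1/(1+y/m)^(m*t), PV):
  t = 1.0000: CF_t = 66.000000, DF = 0.961538, PV = 63.461538
  t = 2.0000: CF_t = 1066.000000, DF = 0.924556, PV = 985.576923
Price P = sum_t PV_t = 1049.038462

Answer: Price = 1049.0385


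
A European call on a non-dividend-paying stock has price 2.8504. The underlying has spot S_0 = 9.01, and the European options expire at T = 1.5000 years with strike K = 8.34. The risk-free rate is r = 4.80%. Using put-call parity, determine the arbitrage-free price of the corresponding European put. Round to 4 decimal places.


Answer: Put price = 1.6010

Derivation:
Put-call parity: C - P = S_0 * exp(-qT) - K * exp(-rT).
S_0 * exp(-qT) = 9.0100 * 1.00000000 = 9.01000000
K * exp(-rT) = 8.3400 * 0.93053090 = 7.76062767
P = C - S*exp(-qT) + K*exp(-rT)
P = 2.8504 - 9.01000000 + 7.76062767 = 1.6010


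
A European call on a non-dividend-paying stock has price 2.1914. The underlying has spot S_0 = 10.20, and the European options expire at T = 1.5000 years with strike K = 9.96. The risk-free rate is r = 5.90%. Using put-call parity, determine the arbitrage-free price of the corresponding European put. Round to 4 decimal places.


Answer: Put price = 1.1078

Derivation:
Put-call parity: C - P = S_0 * exp(-qT) - K * exp(-rT).
S_0 * exp(-qT) = 10.2000 * 1.00000000 = 10.20000000
K * exp(-rT) = 9.9600 * 0.91530311 = 9.11641898
P = C - S*exp(-qT) + K*exp(-rT)
P = 2.1914 - 10.20000000 + 9.11641898 = 1.1078


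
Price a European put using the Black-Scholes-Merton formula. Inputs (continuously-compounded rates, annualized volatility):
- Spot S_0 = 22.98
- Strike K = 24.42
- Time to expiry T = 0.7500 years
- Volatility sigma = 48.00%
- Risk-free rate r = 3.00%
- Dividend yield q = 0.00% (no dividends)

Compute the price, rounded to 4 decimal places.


d1 = (ln(S/K) + (r - q + 0.5*sigma^2) * T) / (sigma * sqrt(T)) = 0.11576307
d2 = d1 - sigma * sqrt(T) = -0.29992913
exp(-rT) = 0.97775124; exp(-qT) = 1.00000000
P = K * exp(-rT) * N(-d2) - S_0 * exp(-qT) * N(-d1)
N(-d1) = 0.45392016; N(-d2) = 0.61788439
P = 24.4200 * 0.97775124 * 0.61788439 - 22.9800 * 1.00000000 * 0.45392016 = 4.3219

Answer: Price = 4.3219


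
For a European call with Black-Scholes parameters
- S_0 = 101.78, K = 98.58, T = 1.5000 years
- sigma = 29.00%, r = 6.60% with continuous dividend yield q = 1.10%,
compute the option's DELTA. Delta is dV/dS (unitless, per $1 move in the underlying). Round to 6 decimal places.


Answer: Delta = 0.680081

Derivation:
d1 = 0.4998091468; d2 = 0.1446331341
phi(d1) = 0.3520989183; exp(-qT) = 0.9836353794; exp(-rT) = 0.9057427080
N(d1) = 0.6913952653
Delta = exp(-qT) * N(d1) = 0.9836353794 * 0.6913952653 = 0.680081


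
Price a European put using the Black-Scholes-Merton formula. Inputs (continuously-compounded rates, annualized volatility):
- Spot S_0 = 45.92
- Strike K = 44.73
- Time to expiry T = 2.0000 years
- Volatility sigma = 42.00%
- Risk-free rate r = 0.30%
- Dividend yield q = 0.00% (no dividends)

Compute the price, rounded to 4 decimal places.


Answer: Price = 9.8395

Derivation:
d1 = (ln(S/K) + (r - q + 0.5*sigma^2) * T) / (sigma * sqrt(T)) = 0.35129121
d2 = d1 - sigma * sqrt(T) = -0.24267848
exp(-rT) = 0.99401796; exp(-qT) = 1.00000000
P = K * exp(-rT) * N(-d2) - S_0 * exp(-qT) * N(-d1)
N(-d1) = 0.36268494; N(-d2) = 0.59587276
P = 44.7300 * 0.99401796 * 0.59587276 - 45.9200 * 1.00000000 * 0.36268494 = 9.8395


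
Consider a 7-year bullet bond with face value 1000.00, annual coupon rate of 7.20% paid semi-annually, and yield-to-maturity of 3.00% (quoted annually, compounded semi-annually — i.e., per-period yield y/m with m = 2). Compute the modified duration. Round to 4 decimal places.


Answer: Modified duration = 5.7096

Derivation:
Coupon per period c = face * coupon_rate / m = 36.000000
Periods per year m = 2; per-period yield y/m = 0.015000
Number of cashflows N = 14
Cashflows (t years, CF_t, discount factor 1/(1+y/m)^(m*t), PV):
  t = 0.5000: CF_t = 36.000000, DF = 0.985222, PV = 35.467980
  t = 1.0000: CF_t = 36.000000, DF = 0.970662, PV = 34.943823
  t = 1.5000: CF_t = 36.000000, DF = 0.956317, PV = 34.427412
  t = 2.0000: CF_t = 36.000000, DF = 0.942184, PV = 33.918632
  t = 2.5000: CF_t = 36.000000, DF = 0.928260, PV = 33.417372
  t = 3.0000: CF_t = 36.000000, DF = 0.914542, PV = 32.923519
  t = 3.5000: CF_t = 36.000000, DF = 0.901027, PV = 32.436964
  t = 4.0000: CF_t = 36.000000, DF = 0.887711, PV = 31.957600
  t = 4.5000: CF_t = 36.000000, DF = 0.874592, PV = 31.485321
  t = 5.0000: CF_t = 36.000000, DF = 0.861667, PV = 31.020020
  t = 5.5000: CF_t = 36.000000, DF = 0.848933, PV = 30.561596
  t = 6.0000: CF_t = 36.000000, DF = 0.836387, PV = 30.109947
  t = 6.5000: CF_t = 36.000000, DF = 0.824027, PV = 29.664973
  t = 7.0000: CF_t = 1036.000000, DF = 0.811849, PV = 841.075851
Price P = sum_t PV_t = 1263.411012
First compute Macaulay numerator sum_t t * PV_t:
  t * PV_t at t = 0.5000: 17.733990
  t * PV_t at t = 1.0000: 34.943823
  t * PV_t at t = 1.5000: 51.641118
  t * PV_t at t = 2.0000: 67.837265
  t * PV_t at t = 2.5000: 83.543429
  t * PV_t at t = 3.0000: 98.770557
  t * PV_t at t = 3.5000: 113.529376
  t * PV_t at t = 4.0000: 127.830402
  t * PV_t at t = 4.5000: 141.683943
  t * PV_t at t = 5.0000: 155.100102
  t * PV_t at t = 5.5000: 168.088780
  t * PV_t at t = 6.0000: 180.659683
  t * PV_t at t = 6.5000: 192.822322
  t * PV_t at t = 7.0000: 5887.530960
Macaulay duration D = 7321.715749 / 1263.411012 = 5.795197
Modified duration = D / (1 + y/m) = 5.795197 / (1 + 0.015000) = 5.709554


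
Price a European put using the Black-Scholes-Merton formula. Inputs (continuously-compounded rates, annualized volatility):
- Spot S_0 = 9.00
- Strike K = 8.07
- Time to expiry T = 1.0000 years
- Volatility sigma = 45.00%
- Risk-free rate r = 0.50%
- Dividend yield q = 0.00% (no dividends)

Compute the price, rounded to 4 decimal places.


d1 = (ln(S/K) + (r - q + 0.5*sigma^2) * T) / (sigma * sqrt(T)) = 0.47849132
d2 = d1 - sigma * sqrt(T) = 0.02849132
exp(-rT) = 0.99501248; exp(-qT) = 1.00000000
P = K * exp(-rT) * N(-d2) - S_0 * exp(-qT) * N(-d1)
N(-d1) = 0.31615027; N(-d2) = 0.48863514
P = 8.0700 * 0.99501248 * 0.48863514 - 9.0000 * 1.00000000 * 0.31615027 = 1.0783

Answer: Price = 1.0783


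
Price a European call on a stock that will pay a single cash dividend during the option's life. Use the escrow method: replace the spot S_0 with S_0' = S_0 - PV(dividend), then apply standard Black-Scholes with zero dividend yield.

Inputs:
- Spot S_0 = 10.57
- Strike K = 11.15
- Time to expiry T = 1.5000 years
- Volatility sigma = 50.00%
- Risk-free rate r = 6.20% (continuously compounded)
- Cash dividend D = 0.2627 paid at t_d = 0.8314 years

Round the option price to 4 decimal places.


Answer: Price = 2.5443

Derivation:
PV(D) = D * exp(-r * t_d) = 0.2627 * 0.94975920 = 0.24950174
S_0' = S_0 - PV(D) = 10.5700 - 0.24950174 = 10.32049826
d1 = (ln(S_0'/K) + (r + sigma^2/2)*T) / (sigma*sqrt(T)) = 0.33181203
d2 = d1 - sigma*sqrt(T) = -0.28056040
exp(-rT) = 0.91119350
N(d1) = 0.62998440; N(d2) = 0.38952379
C = S_0' * N(d1) - K * exp(-rT) * N(d2) = 10.32049826 * 0.62998440 - 11.1500 * 0.91119350 * 0.38952379 = 2.5443


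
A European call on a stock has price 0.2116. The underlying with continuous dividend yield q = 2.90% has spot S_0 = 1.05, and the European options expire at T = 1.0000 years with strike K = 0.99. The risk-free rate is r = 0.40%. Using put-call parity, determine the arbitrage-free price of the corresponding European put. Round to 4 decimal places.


Put-call parity: C - P = S_0 * exp(-qT) - K * exp(-rT).
S_0 * exp(-qT) = 1.0500 * 0.97141646 = 1.01998729
K * exp(-rT) = 0.9900 * 0.99600799 = 0.98604791
P = C - S*exp(-qT) + K*exp(-rT)
P = 0.2116 - 1.01998729 + 0.98604791 = 0.1777

Answer: Put price = 0.1777


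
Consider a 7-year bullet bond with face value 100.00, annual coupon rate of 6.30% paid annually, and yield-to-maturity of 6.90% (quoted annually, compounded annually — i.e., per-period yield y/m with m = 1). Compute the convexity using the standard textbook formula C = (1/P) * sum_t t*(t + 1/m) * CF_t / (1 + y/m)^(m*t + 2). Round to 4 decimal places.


Coupon per period c = face * coupon_rate / m = 6.300000
Periods per year m = 1; per-period yield y/m = 0.069000
Number of cashflows N = 7
Cashflows (t years, CF_t, discount factor 1/(1+y/m)^(m*t), PV):
  t = 1.0000: CF_t = 6.300000, DF = 0.935454, PV = 5.893358
  t = 2.0000: CF_t = 6.300000, DF = 0.875074, PV = 5.512964
  t = 3.0000: CF_t = 6.300000, DF = 0.818591, PV = 5.157122
  t = 4.0000: CF_t = 6.300000, DF = 0.765754, PV = 4.824249
  t = 5.0000: CF_t = 6.300000, DF = 0.716327, PV = 4.512862
  t = 6.0000: CF_t = 6.300000, DF = 0.670091, PV = 4.221573
  t = 7.0000: CF_t = 106.300000, DF = 0.626839, PV = 66.632994
Price P = sum_t PV_t = 96.755122
Convexity numerator sum_t t*(t + 1/m) * CF_t / (1+y/m)^(m*t + 2):
  t = 1.0000: term = 10.314245
  t = 2.0000: term = 28.945495
  t = 3.0000: term = 54.154340
  t = 4.0000: term = 84.431463
  t = 5.0000: term = 118.472586
  t = 6.0000: term = 155.155865
  t = 7.0000: term = 3265.291401
Convexity = (1/P) * sum = 3716.765395 / 96.755122 = 38.414146

Answer: Convexity = 38.4141


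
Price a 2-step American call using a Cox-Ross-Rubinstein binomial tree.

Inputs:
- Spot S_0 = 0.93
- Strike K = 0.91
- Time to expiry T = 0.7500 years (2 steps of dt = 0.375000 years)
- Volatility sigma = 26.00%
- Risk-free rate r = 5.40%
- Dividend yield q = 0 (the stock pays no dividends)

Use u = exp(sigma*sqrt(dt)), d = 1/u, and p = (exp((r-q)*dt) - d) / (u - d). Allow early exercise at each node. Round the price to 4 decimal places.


dt = T/N = 0.375000
u = exp(sigma*sqrt(dt)) = 1.172592; d = 1/u = 0.852811
p = (exp((r-q)*dt) - d) / (u - d) = 0.524250
Discount per step: exp(-r*dt) = 0.979954
Stock lattice S(k, i) with i counting down-moves:
  k=0: S(0,0) = 0.9300
  k=1: S(1,0) = 1.0905; S(1,1) = 0.7931
  k=2: S(2,0) = 1.2787; S(2,1) = 0.9300; S(2,2) = 0.6764
Terminal payoffs V(N, i) = max(S_T - K, 0):
  V(2,0) = 0.368724; V(2,1) = 0.020000; V(2,2) = 0.000000
Backward induction: V(k, i) = exp(-r*dt) * [p * V(k+1, i) + (1-p) * V(k+1, i+1)]; then take max(V_cont, immediate exercise) for American.
  V(1,0) = exp(-r*dt) * [p*0.368724 + (1-p)*0.020000] = 0.198753; exercise = 0.180511; V(1,0) = max -> 0.198753
  V(1,1) = exp(-r*dt) * [p*0.020000 + (1-p)*0.000000] = 0.010275; exercise = 0.000000; V(1,1) = max -> 0.010275
  V(0,0) = exp(-r*dt) * [p*0.198753 + (1-p)*0.010275] = 0.106898; exercise = 0.020000; V(0,0) = max -> 0.106898

Answer: Price = V(0,0) = 0.1069


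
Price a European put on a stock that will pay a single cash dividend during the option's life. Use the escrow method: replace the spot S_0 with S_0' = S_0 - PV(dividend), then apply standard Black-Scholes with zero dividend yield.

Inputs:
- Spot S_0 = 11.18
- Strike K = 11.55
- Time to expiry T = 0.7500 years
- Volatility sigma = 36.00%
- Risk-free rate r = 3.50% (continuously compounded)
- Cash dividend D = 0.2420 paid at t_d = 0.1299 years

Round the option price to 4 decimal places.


PV(D) = D * exp(-r * t_d) = 0.2420 * 0.99546382 = 0.24090224
S_0' = S_0 - PV(D) = 11.1800 - 0.24090224 = 10.93909776
d1 = (ln(S_0'/K) + (r + sigma^2/2)*T) / (sigma*sqrt(T)) = 0.06577907
d2 = d1 - sigma*sqrt(T) = -0.24599007
exp(-rT) = 0.97409154
N(-d1) = 0.47377686; N(-d2) = 0.59715504
P = K * exp(-rT) * N(-d2) - S_0' * N(-d1) = 11.5500 * 0.97409154 * 0.59715504 - 10.93909776 * 0.47377686 = 1.5358

Answer: Price = 1.5358


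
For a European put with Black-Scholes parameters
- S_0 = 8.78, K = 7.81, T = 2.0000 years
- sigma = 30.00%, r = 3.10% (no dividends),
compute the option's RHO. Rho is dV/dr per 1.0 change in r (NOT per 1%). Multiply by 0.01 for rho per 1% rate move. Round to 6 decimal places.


Answer: Rho = -6.119850

Derivation:
d1 = 0.6342074751; d2 = 0.2099434064
phi(d1) = 0.3262641029; exp(-qT) = 1.0000000000; exp(-rT) = 0.9398828868
N(-d2) = 0.4168559218
Rho = -K*T*exp(-rT)*N(-d2) = -7.8100 * 2.0000 * 0.9398828868 * 0.4168559218 = -6.119850


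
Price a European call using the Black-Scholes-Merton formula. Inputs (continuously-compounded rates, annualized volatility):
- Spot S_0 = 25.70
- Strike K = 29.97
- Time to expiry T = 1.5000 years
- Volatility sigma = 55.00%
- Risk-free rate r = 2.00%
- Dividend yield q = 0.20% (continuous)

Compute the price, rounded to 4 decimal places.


d1 = (ln(S/K) + (r - q + 0.5*sigma^2) * T) / (sigma * sqrt(T)) = 0.14870498
d2 = d1 - sigma * sqrt(T) = -0.52490470
exp(-rT) = 0.97044553; exp(-qT) = 0.99700450
C = S_0 * exp(-qT) * N(d1) - K * exp(-rT) * N(d2)
N(d1) = 0.55910678; N(d2) = 0.29982472
C = 25.7000 * 0.99700450 * 0.55910678 - 29.9700 * 0.97044553 * 0.29982472 = 5.6058

Answer: Price = 5.6058


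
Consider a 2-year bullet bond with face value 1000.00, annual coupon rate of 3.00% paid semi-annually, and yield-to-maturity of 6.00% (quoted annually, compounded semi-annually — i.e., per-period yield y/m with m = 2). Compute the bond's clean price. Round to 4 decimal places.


Answer: Price = 944.2435

Derivation:
Coupon per period c = face * coupon_rate / m = 15.000000
Periods per year m = 2; per-period yield y/m = 0.030000
Number of cashflows N = 4
Cashflows (t years, CF_t, discount factor 1/(1+y/m)^(m*t), PV):
  t = 0.5000: CF_t = 15.000000, DF = 0.970874, PV = 14.563107
  t = 1.0000: CF_t = 15.000000, DF = 0.942596, PV = 14.138939
  t = 1.5000: CF_t = 15.000000, DF = 0.915142, PV = 13.727125
  t = 2.0000: CF_t = 1015.000000, DF = 0.888487, PV = 901.814354
Price P = sum_t PV_t = 944.243524


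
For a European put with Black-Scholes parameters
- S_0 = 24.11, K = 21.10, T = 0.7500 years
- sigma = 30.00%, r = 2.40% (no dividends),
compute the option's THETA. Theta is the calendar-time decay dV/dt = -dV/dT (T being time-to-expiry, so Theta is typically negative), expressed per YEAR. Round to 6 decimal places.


d1 = 0.7124642876; d2 = 0.4526566665
phi(d1) = 0.3095173242; exp(-qT) = 1.0000000000; exp(-rT) = 0.9821610324
Theta = -S*exp(-qT)*phi(d1)*sigma/(2*sqrt(T)) + r*K*exp(-rT)*N(-d2) - q*S*exp(-qT)*N(-d1)
N(-d1) = 0.2380886592; N(-d2) = 0.3253979938; sqrt(T) = 0.8660254038
Term 1 = -24.1100 * 1.0000000000 * 0.3095173242 * 0.3000 / (2 * 0.8660254038) = -1.2925364522
Term 2 = 0.0240 * 21.1000 * 0.9821610324 * 0.3253979938 = 0.1618420114
Term 3 = 0 (no dividend yield, q = 0)
Theta = -1.2925364522 + (0.1618420114) + (0.0000000000) = -1.130694

Answer: Theta = -1.130694
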